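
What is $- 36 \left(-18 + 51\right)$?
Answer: $-1188$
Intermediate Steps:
$- 36 \left(-18 + 51\right) = \left(-36\right) 33 = -1188$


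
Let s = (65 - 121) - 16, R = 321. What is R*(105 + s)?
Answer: 10593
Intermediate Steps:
s = -72 (s = -56 - 16 = -72)
R*(105 + s) = 321*(105 - 72) = 321*33 = 10593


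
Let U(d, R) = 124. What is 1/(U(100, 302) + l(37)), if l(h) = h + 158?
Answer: 1/319 ≈ 0.0031348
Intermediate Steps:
l(h) = 158 + h
1/(U(100, 302) + l(37)) = 1/(124 + (158 + 37)) = 1/(124 + 195) = 1/319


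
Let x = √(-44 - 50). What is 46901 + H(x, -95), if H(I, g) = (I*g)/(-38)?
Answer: 46901 + 5*I*√94/2 ≈ 46901.0 + 24.238*I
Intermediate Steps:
x = I*√94 (x = √(-94) = I*√94 ≈ 9.6954*I)
H(I, g) = -I*g/38 (H(I, g) = (I*g)*(-1/38) = -I*g/38)
46901 + H(x, -95) = 46901 - 1/38*I*√94*(-95) = 46901 + 5*I*√94/2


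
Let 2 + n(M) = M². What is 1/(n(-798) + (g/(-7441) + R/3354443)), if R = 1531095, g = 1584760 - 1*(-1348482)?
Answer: 24960410363/15885011239762815 ≈ 1.5713e-6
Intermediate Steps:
g = 2933242 (g = 1584760 + 1348482 = 2933242)
n(M) = -2 + M²
1/(n(-798) + (g/(-7441) + R/3354443)) = 1/((-2 + (-798)²) + (2933242/(-7441) + 1531095/3354443)) = 1/((-2 + 636804) + (2933242*(-1/7441) + 1531095*(1/3354443))) = 1/(636802 + (-2933242/7441 + 1531095/3354443)) = 1/(636802 - 9828000216311/24960410363) = 1/(15885011239762815/24960410363) = 24960410363/15885011239762815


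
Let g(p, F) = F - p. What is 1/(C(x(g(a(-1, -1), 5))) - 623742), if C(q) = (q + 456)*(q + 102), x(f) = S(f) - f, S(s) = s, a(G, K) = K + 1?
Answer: -1/577230 ≈ -1.7324e-6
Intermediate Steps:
a(G, K) = 1 + K
x(f) = 0 (x(f) = f - f = 0)
C(q) = (102 + q)*(456 + q) (C(q) = (456 + q)*(102 + q) = (102 + q)*(456 + q))
1/(C(x(g(a(-1, -1), 5))) - 623742) = 1/((46512 + 0**2 + 558*0) - 623742) = 1/((46512 + 0 + 0) - 623742) = 1/(46512 - 623742) = 1/(-577230) = -1/577230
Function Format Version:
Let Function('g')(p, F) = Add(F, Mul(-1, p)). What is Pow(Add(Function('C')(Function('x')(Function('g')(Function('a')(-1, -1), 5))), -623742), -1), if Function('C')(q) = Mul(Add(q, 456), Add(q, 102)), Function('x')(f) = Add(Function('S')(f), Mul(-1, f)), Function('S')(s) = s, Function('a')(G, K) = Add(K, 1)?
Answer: Rational(-1, 577230) ≈ -1.7324e-6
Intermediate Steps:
Function('a')(G, K) = Add(1, K)
Function('x')(f) = 0 (Function('x')(f) = Add(f, Mul(-1, f)) = 0)
Function('C')(q) = Mul(Add(102, q), Add(456, q)) (Function('C')(q) = Mul(Add(456, q), Add(102, q)) = Mul(Add(102, q), Add(456, q)))
Pow(Add(Function('C')(Function('x')(Function('g')(Function('a')(-1, -1), 5))), -623742), -1) = Pow(Add(Add(46512, Pow(0, 2), Mul(558, 0)), -623742), -1) = Pow(Add(Add(46512, 0, 0), -623742), -1) = Pow(Add(46512, -623742), -1) = Pow(-577230, -1) = Rational(-1, 577230)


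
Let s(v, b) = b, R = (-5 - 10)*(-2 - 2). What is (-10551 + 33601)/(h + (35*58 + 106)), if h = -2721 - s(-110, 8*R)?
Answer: -4610/213 ≈ -21.643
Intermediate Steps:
R = 60 (R = -15*(-4) = 60)
h = -3201 (h = -2721 - 8*60 = -2721 - 1*480 = -2721 - 480 = -3201)
(-10551 + 33601)/(h + (35*58 + 106)) = (-10551 + 33601)/(-3201 + (35*58 + 106)) = 23050/(-3201 + (2030 + 106)) = 23050/(-3201 + 2136) = 23050/(-1065) = 23050*(-1/1065) = -4610/213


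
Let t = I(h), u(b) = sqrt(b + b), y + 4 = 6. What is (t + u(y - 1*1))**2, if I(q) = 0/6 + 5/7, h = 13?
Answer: 123/49 + 10*sqrt(2)/7 ≈ 4.5305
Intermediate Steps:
y = 2 (y = -4 + 6 = 2)
I(q) = 5/7 (I(q) = 0*(1/6) + 5*(1/7) = 0 + 5/7 = 5/7)
u(b) = sqrt(2)*sqrt(b) (u(b) = sqrt(2*b) = sqrt(2)*sqrt(b))
t = 5/7 ≈ 0.71429
(t + u(y - 1*1))**2 = (5/7 + sqrt(2)*sqrt(2 - 1*1))**2 = (5/7 + sqrt(2)*sqrt(2 - 1))**2 = (5/7 + sqrt(2)*sqrt(1))**2 = (5/7 + sqrt(2)*1)**2 = (5/7 + sqrt(2))**2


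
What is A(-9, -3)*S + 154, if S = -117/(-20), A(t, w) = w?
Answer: 2729/20 ≈ 136.45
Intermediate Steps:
S = 117/20 (S = -117*(-1/20) = 117/20 ≈ 5.8500)
A(-9, -3)*S + 154 = -3*117/20 + 154 = -351/20 + 154 = 2729/20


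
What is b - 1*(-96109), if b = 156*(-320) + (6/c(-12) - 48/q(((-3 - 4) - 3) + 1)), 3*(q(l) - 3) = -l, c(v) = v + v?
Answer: 184723/4 ≈ 46181.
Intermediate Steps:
c(v) = 2*v
q(l) = 3 - l/3 (q(l) = 3 + (-l)/3 = 3 - l/3)
b = -199713/4 (b = 156*(-320) + (6/((2*(-12))) - 48/(3 - (((-3 - 4) - 3) + 1)/3)) = -49920 + (6/(-24) - 48/(3 - ((-7 - 3) + 1)/3)) = -49920 + (6*(-1/24) - 48/(3 - (-10 + 1)/3)) = -49920 + (-¼ - 48/(3 - ⅓*(-9))) = -49920 + (-¼ - 48/(3 + 3)) = -49920 + (-¼ - 48/6) = -49920 + (-¼ - 48*⅙) = -49920 + (-¼ - 8) = -49920 - 33/4 = -199713/4 ≈ -49928.)
b - 1*(-96109) = -199713/4 - 1*(-96109) = -199713/4 + 96109 = 184723/4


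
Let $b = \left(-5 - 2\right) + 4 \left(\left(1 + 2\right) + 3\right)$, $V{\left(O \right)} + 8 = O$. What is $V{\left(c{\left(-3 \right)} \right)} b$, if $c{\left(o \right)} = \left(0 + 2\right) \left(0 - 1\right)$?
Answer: $-170$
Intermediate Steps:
$c{\left(o \right)} = -2$ ($c{\left(o \right)} = 2 \left(-1\right) = -2$)
$V{\left(O \right)} = -8 + O$
$b = 17$ ($b = -7 + 4 \left(3 + 3\right) = -7 + 4 \cdot 6 = -7 + 24 = 17$)
$V{\left(c{\left(-3 \right)} \right)} b = \left(-8 - 2\right) 17 = \left(-10\right) 17 = -170$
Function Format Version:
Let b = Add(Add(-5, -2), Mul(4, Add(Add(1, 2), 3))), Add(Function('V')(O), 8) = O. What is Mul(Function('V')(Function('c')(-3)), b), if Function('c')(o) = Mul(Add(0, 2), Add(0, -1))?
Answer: -170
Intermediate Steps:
Function('c')(o) = -2 (Function('c')(o) = Mul(2, -1) = -2)
Function('V')(O) = Add(-8, O)
b = 17 (b = Add(-7, Mul(4, Add(3, 3))) = Add(-7, Mul(4, 6)) = Add(-7, 24) = 17)
Mul(Function('V')(Function('c')(-3)), b) = Mul(Add(-8, -2), 17) = Mul(-10, 17) = -170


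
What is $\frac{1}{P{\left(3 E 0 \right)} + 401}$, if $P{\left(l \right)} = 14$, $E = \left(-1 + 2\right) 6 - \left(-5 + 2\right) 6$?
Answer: $\frac{1}{415} \approx 0.0024096$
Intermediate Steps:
$E = 24$ ($E = 1 \cdot 6 - \left(-3\right) 6 = 6 - -18 = 6 + 18 = 24$)
$\frac{1}{P{\left(3 E 0 \right)} + 401} = \frac{1}{14 + 401} = \frac{1}{415}$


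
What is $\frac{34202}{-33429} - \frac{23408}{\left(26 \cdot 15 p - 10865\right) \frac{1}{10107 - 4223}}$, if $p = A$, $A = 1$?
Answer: $\frac{4603907226338}{350168775} \approx 13148.0$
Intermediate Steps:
$p = 1$
$\frac{34202}{-33429} - \frac{23408}{\left(26 \cdot 15 p - 10865\right) \frac{1}{10107 - 4223}} = \frac{34202}{-33429} - \frac{23408}{\left(26 \cdot 15 \cdot 1 - 10865\right) \frac{1}{10107 - 4223}} = 34202 \left(- \frac{1}{33429}\right) - \frac{23408}{\left(390 \cdot 1 - 10865\right) \frac{1}{5884}} = - \frac{34202}{33429} - \frac{23408}{\left(390 - 10865\right) \frac{1}{5884}} = - \frac{34202}{33429} - \frac{23408}{\left(-10475\right) \frac{1}{5884}} = - \frac{34202}{33429} - \frac{23408}{- \frac{10475}{5884}} = - \frac{34202}{33429} - - \frac{137732672}{10475} = - \frac{34202}{33429} + \frac{137732672}{10475} = \frac{4603907226338}{350168775}$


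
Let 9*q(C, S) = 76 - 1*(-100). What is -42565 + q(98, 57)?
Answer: -382909/9 ≈ -42545.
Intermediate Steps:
q(C, S) = 176/9 (q(C, S) = (76 - 1*(-100))/9 = (76 + 100)/9 = (1/9)*176 = 176/9)
-42565 + q(98, 57) = -42565 + 176/9 = -382909/9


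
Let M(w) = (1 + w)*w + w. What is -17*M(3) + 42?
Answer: -213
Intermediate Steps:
M(w) = w + w*(1 + w) (M(w) = w*(1 + w) + w = w + w*(1 + w))
-17*M(3) + 42 = -51*(2 + 3) + 42 = -51*5 + 42 = -17*15 + 42 = -255 + 42 = -213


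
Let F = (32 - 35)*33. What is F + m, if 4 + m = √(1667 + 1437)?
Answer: -103 + 4*√194 ≈ -47.286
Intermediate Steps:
F = -99 (F = -3*33 = -99)
m = -4 + 4*√194 (m = -4 + √(1667 + 1437) = -4 + √3104 = -4 + 4*√194 ≈ 51.714)
F + m = -99 + (-4 + 4*√194) = -103 + 4*√194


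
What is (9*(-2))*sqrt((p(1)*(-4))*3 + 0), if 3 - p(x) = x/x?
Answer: -36*I*sqrt(6) ≈ -88.182*I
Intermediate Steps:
p(x) = 2 (p(x) = 3 - x/x = 3 - 1*1 = 3 - 1 = 2)
(9*(-2))*sqrt((p(1)*(-4))*3 + 0) = (9*(-2))*sqrt((2*(-4))*3 + 0) = -18*sqrt(-8*3 + 0) = -18*sqrt(-24 + 0) = -36*I*sqrt(6)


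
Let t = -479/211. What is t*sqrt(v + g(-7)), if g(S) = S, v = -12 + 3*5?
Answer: -958*I/211 ≈ -4.5403*I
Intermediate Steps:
v = 3 (v = -12 + 15 = 3)
t = -479/211 (t = -479*1/211 = -479/211 ≈ -2.2701)
t*sqrt(v + g(-7)) = -479*sqrt(3 - 7)/211 = -958*I/211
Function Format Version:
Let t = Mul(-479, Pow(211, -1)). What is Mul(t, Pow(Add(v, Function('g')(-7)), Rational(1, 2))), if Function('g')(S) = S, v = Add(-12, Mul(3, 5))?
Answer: Mul(Rational(-958, 211), I) ≈ Mul(-4.5403, I)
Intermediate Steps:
v = 3 (v = Add(-12, 15) = 3)
t = Rational(-479, 211) (t = Mul(-479, Rational(1, 211)) = Rational(-479, 211) ≈ -2.2701)
Mul(t, Pow(Add(v, Function('g')(-7)), Rational(1, 2))) = Mul(Rational(-479, 211), Pow(Add(3, -7), Rational(1, 2))) = Mul(Rational(-479, 211), Pow(-4, Rational(1, 2))) = Mul(Rational(-479, 211), Mul(2, I)) = Mul(Rational(-958, 211), I)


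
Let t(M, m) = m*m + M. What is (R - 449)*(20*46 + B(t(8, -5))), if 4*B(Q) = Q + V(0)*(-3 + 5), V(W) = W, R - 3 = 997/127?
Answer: -206609885/508 ≈ -4.0671e+5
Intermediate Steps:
R = 1378/127 (R = 3 + 997/127 = 1378/127 ≈ 10.850)
t(M, m) = M + m² (t(M, m) = m² + M = M + m²)
B(Q) = Q/4 (B(Q) = (Q + 0*(-3 + 5))/4 = (Q + 0*2)/4 = (Q + 0)/4 = Q/4)
(R - 449)*(20*46 + B(t(8, -5))) = (1378/127 - 449)*(20*46 + (8 + (-5)²)/4) = -55645*(920 + (8 + 25)/4)/127 = -55645*(920 + (¼)*33)/127 = -55645*(920 + 33/4)/127 = -55645/127*3713/4 = -206609885/508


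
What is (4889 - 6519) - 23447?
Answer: -25077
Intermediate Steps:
(4889 - 6519) - 23447 = -1630 - 23447 = -25077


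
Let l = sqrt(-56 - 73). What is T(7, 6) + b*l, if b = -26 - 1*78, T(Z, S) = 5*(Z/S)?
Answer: 35/6 - 104*I*sqrt(129) ≈ 5.8333 - 1181.2*I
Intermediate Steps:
T(Z, S) = 5*Z/S
b = -104 (b = -26 - 78 = -104)
l = I*sqrt(129) (l = sqrt(-129) = I*sqrt(129) ≈ 11.358*I)
T(7, 6) + b*l = 5*7/6 - 104*I*sqrt(129) = 5*7*(1/6) - 104*I*sqrt(129) = 35/6 - 104*I*sqrt(129)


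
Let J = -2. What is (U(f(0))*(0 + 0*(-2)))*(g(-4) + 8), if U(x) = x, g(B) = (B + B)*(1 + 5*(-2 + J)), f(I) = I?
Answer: 0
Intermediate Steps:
g(B) = -38*B (g(B) = (B + B)*(1 + 5*(-2 - 2)) = (2*B)*(1 + 5*(-4)) = (2*B)*(1 - 20) = (2*B)*(-19) = -38*B)
(U(f(0))*(0 + 0*(-2)))*(g(-4) + 8) = (0*(0 + 0*(-2)))*(-38*(-4) + 8) = (0*(0 + 0))*(152 + 8) = (0*0)*160 = 0*160 = 0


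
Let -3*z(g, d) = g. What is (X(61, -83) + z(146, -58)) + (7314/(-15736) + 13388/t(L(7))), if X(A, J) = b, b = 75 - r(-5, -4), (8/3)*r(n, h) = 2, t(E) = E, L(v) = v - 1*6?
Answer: 158301625/11802 ≈ 13413.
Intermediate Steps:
L(v) = -6 + v (L(v) = v - 6 = -6 + v)
r(n, h) = 3/4 (r(n, h) = (3/8)*2 = 3/4)
z(g, d) = -g/3
b = 297/4 (b = 75 - 1*3/4 = 75 - 3/4 = 297/4 ≈ 74.250)
X(A, J) = 297/4
(X(61, -83) + z(146, -58)) + (7314/(-15736) + 13388/t(L(7))) = (297/4 - 1/3*146) + (7314/(-15736) + 13388/(-6 + 7)) = (297/4 - 146/3) + (7314*(-1/15736) + 13388/1) = 307/12 + (-3657/7868 + 13388*1) = 307/12 + (-3657/7868 + 13388) = 307/12 + 105333127/7868 = 158301625/11802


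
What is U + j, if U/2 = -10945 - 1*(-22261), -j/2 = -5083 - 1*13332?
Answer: 59462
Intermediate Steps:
j = 36830 (j = -2*(-5083 - 1*13332) = -2*(-5083 - 13332) = -2*(-18415) = 36830)
U = 22632 (U = 2*(-10945 - 1*(-22261)) = 2*(-10945 + 22261) = 2*11316 = 22632)
U + j = 22632 + 36830 = 59462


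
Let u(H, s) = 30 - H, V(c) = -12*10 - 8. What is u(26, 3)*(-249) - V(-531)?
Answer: -868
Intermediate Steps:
V(c) = -128 (V(c) = -120 - 8 = -128)
u(26, 3)*(-249) - V(-531) = (30 - 1*26)*(-249) - 1*(-128) = (30 - 26)*(-249) + 128 = 4*(-249) + 128 = -996 + 128 = -868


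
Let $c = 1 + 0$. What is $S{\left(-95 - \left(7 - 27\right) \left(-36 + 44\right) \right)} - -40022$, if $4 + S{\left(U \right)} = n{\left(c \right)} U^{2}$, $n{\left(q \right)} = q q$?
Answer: $44243$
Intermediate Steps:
$c = 1$
$n{\left(q \right)} = q^{2}$
$S{\left(U \right)} = -4 + U^{2}$ ($S{\left(U \right)} = -4 + 1^{2} U^{2} = -4 + 1 U^{2} = -4 + U^{2}$)
$S{\left(-95 - \left(7 - 27\right) \left(-36 + 44\right) \right)} - -40022 = \left(-4 + \left(-95 - \left(7 - 27\right) \left(-36 + 44\right)\right)^{2}\right) - -40022 = \left(-4 + \left(-95 - \left(-20\right) 8\right)^{2}\right) + 40022 = \left(-4 + \left(-95 - -160\right)^{2}\right) + 40022 = \left(-4 + \left(-95 + 160\right)^{2}\right) + 40022 = \left(-4 + 65^{2}\right) + 40022 = \left(-4 + 4225\right) + 40022 = 4221 + 40022 = 44243$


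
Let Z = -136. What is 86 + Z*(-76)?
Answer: 10422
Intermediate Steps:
86 + Z*(-76) = 86 - 136*(-76) = 86 + 10336 = 10422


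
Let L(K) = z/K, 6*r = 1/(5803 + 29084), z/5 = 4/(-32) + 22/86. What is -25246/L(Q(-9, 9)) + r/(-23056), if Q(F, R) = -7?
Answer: 3622120386869871/13405911200 ≈ 2.7019e+5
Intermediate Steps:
z = 225/344 (z = 5*(4/(-32) + 22/86) = 5*(4*(-1/32) + 22*(1/86)) = 5*(-⅛ + 11/43) = 5*(45/344) = 225/344 ≈ 0.65407)
r = 1/209322 (r = 1/(6*(5803 + 29084)) = (⅙)/34887 = (⅙)*(1/34887) = 1/209322 ≈ 4.7773e-6)
L(K) = 225/(344*K)
-25246/L(Q(-9, 9)) + r/(-23056) = -25246/((225/344)/(-7)) + (1/209322)/(-23056) = -25246/((225/344)*(-⅐)) + (1/209322)*(-1/23056) = -25246/(-225/2408) - 1/4826128032 = -25246*(-2408/225) - 1/4826128032 = 60792368/225 - 1/4826128032 = 3622120386869871/13405911200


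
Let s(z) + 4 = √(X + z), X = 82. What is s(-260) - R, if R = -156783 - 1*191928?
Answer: 348707 + I*√178 ≈ 3.4871e+5 + 13.342*I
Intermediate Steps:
s(z) = -4 + √(82 + z)
R = -348711 (R = -156783 - 191928 = -348711)
s(-260) - R = (-4 + √(82 - 260)) - 1*(-348711) = (-4 + √(-178)) + 348711 = (-4 + I*√178) + 348711 = 348707 + I*√178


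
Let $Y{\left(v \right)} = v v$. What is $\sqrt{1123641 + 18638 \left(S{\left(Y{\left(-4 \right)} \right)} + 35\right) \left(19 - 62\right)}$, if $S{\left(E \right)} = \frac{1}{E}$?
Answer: $\frac{i \sqrt{431626218}}{4} \approx 5193.9 i$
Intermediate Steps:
$Y{\left(v \right)} = v^{2}$
$\sqrt{1123641 + 18638 \left(S{\left(Y{\left(-4 \right)} \right)} + 35\right) \left(19 - 62\right)} = \sqrt{1123641 + 18638 \left(\frac{1}{\left(-4\right)^{2}} + 35\right) \left(19 - 62\right)} = \sqrt{1123641 + 18638 \left(\frac{1}{16} + 35\right) \left(-43\right)} = \sqrt{1123641 + 18638 \cdot \frac{561}{16} \left(-43\right)} = \sqrt{1123641 + 18638 \left(- \frac{24123}{16}\right)} = \sqrt{1123641 - \frac{224802237}{8}} = \sqrt{- \frac{215813109}{8}} = \frac{i \sqrt{431626218}}{4}$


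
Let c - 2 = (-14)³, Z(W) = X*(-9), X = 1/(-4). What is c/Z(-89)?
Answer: -3656/3 ≈ -1218.7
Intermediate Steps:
X = -¼ ≈ -0.25000
Z(W) = 9/4 (Z(W) = -¼*(-9) = 9/4)
c = -2742 (c = 2 + (-14)³ = 2 - 2744 = -2742)
c/Z(-89) = -2742/9/4 = -2742*4/9 = -3656/3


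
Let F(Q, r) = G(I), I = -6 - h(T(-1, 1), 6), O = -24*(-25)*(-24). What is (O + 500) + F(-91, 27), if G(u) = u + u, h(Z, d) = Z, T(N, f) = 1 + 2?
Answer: -13918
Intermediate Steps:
T(N, f) = 3
O = -14400 (O = 600*(-24) = -14400)
I = -9 (I = -6 - 1*3 = -6 - 3 = -9)
G(u) = 2*u
F(Q, r) = -18 (F(Q, r) = 2*(-9) = -18)
(O + 500) + F(-91, 27) = (-14400 + 500) - 18 = -13900 - 18 = -13918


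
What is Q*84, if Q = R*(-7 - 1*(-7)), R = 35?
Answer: 0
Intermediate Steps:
Q = 0 (Q = 35*(-7 - 1*(-7)) = 35*(-7 + 7) = 35*0 = 0)
Q*84 = 0*84 = 0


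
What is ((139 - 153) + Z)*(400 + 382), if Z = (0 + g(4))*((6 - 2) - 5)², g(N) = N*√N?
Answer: -4692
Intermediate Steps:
g(N) = N^(3/2)
Z = 8 (Z = (0 + 4^(3/2))*((6 - 2) - 5)² = (0 + 8)*(4 - 5)² = 8*(-1)² = 8*1 = 8)
((139 - 153) + Z)*(400 + 382) = ((139 - 153) + 8)*(400 + 382) = (-14 + 8)*782 = -6*782 = -4692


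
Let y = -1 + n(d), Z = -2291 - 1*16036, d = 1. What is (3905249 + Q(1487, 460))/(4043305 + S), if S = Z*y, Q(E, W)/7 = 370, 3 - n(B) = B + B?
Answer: 3907839/4043305 ≈ 0.96650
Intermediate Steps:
n(B) = 3 - 2*B (n(B) = 3 - (B + B) = 3 - 2*B)
Z = -18327 (Z = -2291 - 16036 = -18327)
y = 0 (y = -1 + (3 - 2*1) = -1 + (3 - 2) = -1 + 1 = 0)
Q(E, W) = 2590 (Q(E, W) = 7*370 = 2590)
S = 0 (S = -18327*0 = 0)
(3905249 + Q(1487, 460))/(4043305 + S) = (3905249 + 2590)/(4043305 + 0) = 3907839/4043305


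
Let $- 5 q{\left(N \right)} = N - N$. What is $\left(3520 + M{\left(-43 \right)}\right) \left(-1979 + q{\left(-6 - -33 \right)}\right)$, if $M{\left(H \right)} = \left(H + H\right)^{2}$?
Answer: $-21602764$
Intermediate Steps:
$M{\left(H \right)} = 4 H^{2}$ ($M{\left(H \right)} = \left(2 H\right)^{2} = 4 H^{2}$)
$q{\left(N \right)} = 0$ ($q{\left(N \right)} = - \frac{N - N}{5} = \left(- \frac{1}{5}\right) 0 = 0$)
$\left(3520 + M{\left(-43 \right)}\right) \left(-1979 + q{\left(-6 - -33 \right)}\right) = \left(3520 + 4 \left(-43\right)^{2}\right) \left(-1979 + 0\right) = \left(3520 + 4 \cdot 1849\right) \left(-1979\right) = \left(3520 + 7396\right) \left(-1979\right) = 10916 \left(-1979\right) = -21602764$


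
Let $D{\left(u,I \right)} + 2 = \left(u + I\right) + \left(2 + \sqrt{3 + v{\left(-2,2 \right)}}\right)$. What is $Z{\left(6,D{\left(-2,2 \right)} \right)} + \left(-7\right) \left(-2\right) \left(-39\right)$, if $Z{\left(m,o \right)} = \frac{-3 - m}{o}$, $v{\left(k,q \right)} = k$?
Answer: $-555$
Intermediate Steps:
$D{\left(u,I \right)} = 1 + I + u$ ($D{\left(u,I \right)} = -2 + \left(\left(u + I\right) + \left(2 + \sqrt{3 - 2}\right)\right) = -2 + \left(\left(I + u\right) + \left(2 + \sqrt{1}\right)\right) = -2 + \left(\left(I + u\right) + \left(2 + 1\right)\right) = -2 + \left(\left(I + u\right) + 3\right) = -2 + \left(3 + I + u\right) = 1 + I + u$)
$Z{\left(6,D{\left(-2,2 \right)} \right)} + \left(-7\right) \left(-2\right) \left(-39\right) = \frac{-3 - 6}{1 + 2 - 2} + \left(-7\right) \left(-2\right) \left(-39\right) = \frac{-3 - 6}{1} + 14 \left(-39\right) = 1 \left(-9\right) - 546 = -9 - 546 = -555$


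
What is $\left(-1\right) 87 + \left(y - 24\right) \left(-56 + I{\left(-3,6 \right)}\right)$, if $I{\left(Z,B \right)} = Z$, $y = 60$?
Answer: $-2211$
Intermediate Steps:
$\left(-1\right) 87 + \left(y - 24\right) \left(-56 + I{\left(-3,6 \right)}\right) = \left(-1\right) 87 + \left(60 - 24\right) \left(-56 - 3\right) = -87 + 36 \left(-59\right) = -87 - 2124 = -2211$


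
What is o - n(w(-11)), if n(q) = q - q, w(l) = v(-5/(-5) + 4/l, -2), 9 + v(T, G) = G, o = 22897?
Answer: 22897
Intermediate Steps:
v(T, G) = -9 + G
w(l) = -11 (w(l) = -9 - 2 = -11)
n(q) = 0
o - n(w(-11)) = 22897 - 1*0 = 22897 + 0 = 22897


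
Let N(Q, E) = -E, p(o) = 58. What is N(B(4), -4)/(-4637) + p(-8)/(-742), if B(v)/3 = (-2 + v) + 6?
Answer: -135957/1720327 ≈ -0.079030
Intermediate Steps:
B(v) = 12 + 3*v (B(v) = 3*((-2 + v) + 6) = 3*(4 + v) = 12 + 3*v)
N(B(4), -4)/(-4637) + p(-8)/(-742) = -1*(-4)/(-4637) + 58/(-742) = 4*(-1/4637) + 58*(-1/742) = -4/4637 - 29/371 = -135957/1720327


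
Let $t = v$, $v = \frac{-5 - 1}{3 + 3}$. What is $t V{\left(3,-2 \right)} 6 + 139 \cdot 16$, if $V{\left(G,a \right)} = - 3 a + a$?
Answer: $2200$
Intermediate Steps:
$V{\left(G,a \right)} = - 2 a$
$v = -1$ ($v = - \frac{6}{6} = \left(-6\right) \frac{1}{6} = -1$)
$t = -1$
$t V{\left(3,-2 \right)} 6 + 139 \cdot 16 = - \left(-2\right) \left(-2\right) 6 + 139 \cdot 16 = \left(-1\right) 4 \cdot 6 + 2224 = \left(-4\right) 6 + 2224 = -24 + 2224 = 2200$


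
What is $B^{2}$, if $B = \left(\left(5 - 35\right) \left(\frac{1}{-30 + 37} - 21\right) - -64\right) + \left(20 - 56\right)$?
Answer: $\frac{20939776}{49} \approx 4.2734 \cdot 10^{5}$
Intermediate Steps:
$B = \frac{4576}{7}$ ($B = \left(- 30 \left(\frac{1}{7} - 21\right) + 64\right) - 36 = \left(\left(-30\right) \left(- \frac{146}{7}\right) + 64\right) - 36 = \left(\frac{4380}{7} + 64\right) - 36 = \frac{4828}{7} - 36 = \frac{4576}{7} \approx 653.71$)
$B^{2} = \left(\frac{4576}{7}\right)^{2} = \frac{20939776}{49}$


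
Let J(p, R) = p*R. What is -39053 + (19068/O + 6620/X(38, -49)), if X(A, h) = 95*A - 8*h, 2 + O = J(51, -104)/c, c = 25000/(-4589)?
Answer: -33877025655493/867935751 ≈ -39032.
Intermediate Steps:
J(p, R) = R*p
c = -25000/4589 (c = 25000*(-1/4589) = -25000/4589 ≈ -5.4478)
O = 3036257/3125 (O = -2 + (-104*51)/(-25000/4589) = -2 - 5304*(-4589/25000) = -2 + 3042507/3125 = 3036257/3125 ≈ 971.60)
X(A, h) = -8*h + 95*A
-39053 + (19068/O + 6620/X(38, -49)) = -39053 + (19068/(3036257/3125) + 6620/(-8*(-49) + 95*38)) = -39053 + (19068*(3125/3036257) + 6620/(392 + 3610)) = -39053 + (8512500/433751 + 6620/4002) = -39053 + (8512500/433751 + 6620*(1/4002)) = -39053 + (8512500/433751 + 3310/2001) = -39053 + 18469228310/867935751 = -33877025655493/867935751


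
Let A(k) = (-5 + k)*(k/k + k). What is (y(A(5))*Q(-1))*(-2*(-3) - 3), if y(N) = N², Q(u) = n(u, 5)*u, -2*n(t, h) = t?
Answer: 0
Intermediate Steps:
n(t, h) = -t/2
Q(u) = -u²/2 (Q(u) = (-u/2)*u = -u²/2)
A(k) = (1 + k)*(-5 + k) (A(k) = (-5 + k)*(1 + k) = (1 + k)*(-5 + k))
(y(A(5))*Q(-1))*(-2*(-3) - 3) = ((-5 + 5² - 4*5)²*(-½*(-1)²))*(-2*(-3) - 3) = ((-5 + 25 - 20)²*(-½*1))*(6 - 3) = (0²*(-½))*3 = (0*(-½))*3 = 0*3 = 0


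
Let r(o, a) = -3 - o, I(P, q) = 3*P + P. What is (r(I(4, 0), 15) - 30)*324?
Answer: -15876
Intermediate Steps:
I(P, q) = 4*P
(r(I(4, 0), 15) - 30)*324 = ((-3 - 4*4) - 30)*324 = ((-3 - 1*16) - 30)*324 = ((-3 - 16) - 30)*324 = (-19 - 30)*324 = -49*324 = -15876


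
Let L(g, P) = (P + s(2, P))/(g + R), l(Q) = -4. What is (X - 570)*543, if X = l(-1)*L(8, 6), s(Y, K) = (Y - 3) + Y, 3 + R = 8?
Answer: -4038834/13 ≈ -3.1068e+5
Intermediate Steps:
R = 5 (R = -3 + 8 = 5)
s(Y, K) = -3 + 2*Y (s(Y, K) = (-3 + Y) + Y = -3 + 2*Y)
L(g, P) = (1 + P)/(5 + g) (L(g, P) = (P + (-3 + 2*2))/(g + 5) = (P + (-3 + 4))/(5 + g) = (P + 1)/(5 + g) = (1 + P)/(5 + g))
X = -28/13 (X = -4*(1 + 6)/(5 + 8) = -4*7/13 = -28/13 ≈ -2.1538)
(X - 570)*543 = (-28/13 - 570)*543 = -7438/13*543 = -4038834/13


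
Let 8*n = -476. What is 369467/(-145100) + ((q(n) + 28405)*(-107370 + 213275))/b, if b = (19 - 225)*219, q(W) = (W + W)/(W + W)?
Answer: -218263214613619/3273020700 ≈ -66686.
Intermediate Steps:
n = -119/2 (n = (1/8)*(-476) = -119/2 ≈ -59.500)
q(W) = 1 (q(W) = (2*W)/((2*W)) = (2*W)*(1/(2*W)) = 1)
b = -45114 (b = -206*219 = -45114)
369467/(-145100) + ((q(n) + 28405)*(-107370 + 213275))/b = 369467/(-145100) + ((1 + 28405)*(-107370 + 213275))/(-45114) = 369467*(-1/145100) + (28406*105905)*(-1/45114) = -369467/145100 + 3008337430*(-1/45114) = -369467/145100 - 1504168715/22557 = -218263214613619/3273020700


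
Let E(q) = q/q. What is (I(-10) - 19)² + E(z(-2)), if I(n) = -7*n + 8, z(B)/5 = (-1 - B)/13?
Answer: 3482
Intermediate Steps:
z(B) = -5/13 - 5*B/13 (z(B) = 5*((-1 - B)/13) = 5*((-1 - B)*(1/13)) = 5*(-1/13 - B/13) = -5/13 - 5*B/13)
E(q) = 1
I(n) = 8 - 7*n
(I(-10) - 19)² + E(z(-2)) = ((8 - 7*(-10)) - 19)² + 1 = ((8 + 70) - 19)² + 1 = (78 - 19)² + 1 = 59² + 1 = 3481 + 1 = 3482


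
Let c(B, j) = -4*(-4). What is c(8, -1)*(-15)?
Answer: -240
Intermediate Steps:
c(B, j) = 16
c(8, -1)*(-15) = 16*(-15) = -240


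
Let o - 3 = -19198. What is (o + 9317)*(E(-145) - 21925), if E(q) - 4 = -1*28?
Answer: 216812222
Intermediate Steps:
E(q) = -24 (E(q) = 4 - 1*28 = 4 - 28 = -24)
o = -19195 (o = 3 - 19198 = -19195)
(o + 9317)*(E(-145) - 21925) = (-19195 + 9317)*(-24 - 21925) = -9878*(-21949) = 216812222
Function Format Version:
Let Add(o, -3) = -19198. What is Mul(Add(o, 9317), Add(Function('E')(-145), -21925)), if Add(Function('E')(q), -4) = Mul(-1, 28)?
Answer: 216812222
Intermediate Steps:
Function('E')(q) = -24 (Function('E')(q) = Add(4, Mul(-1, 28)) = Add(4, -28) = -24)
o = -19195 (o = Add(3, -19198) = -19195)
Mul(Add(o, 9317), Add(Function('E')(-145), -21925)) = Mul(Add(-19195, 9317), Add(-24, -21925)) = Mul(-9878, -21949) = 216812222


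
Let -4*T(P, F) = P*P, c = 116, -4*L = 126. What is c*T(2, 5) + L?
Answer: -295/2 ≈ -147.50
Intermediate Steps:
L = -63/2 (L = -¼*126 = -63/2 ≈ -31.500)
T(P, F) = -P²/4 (T(P, F) = -P*P/4 = -P²/4)
c*T(2, 5) + L = 116*(-¼*2²) - 63/2 = 116*(-¼*4) - 63/2 = 116*(-1) - 63/2 = -116 - 63/2 = -295/2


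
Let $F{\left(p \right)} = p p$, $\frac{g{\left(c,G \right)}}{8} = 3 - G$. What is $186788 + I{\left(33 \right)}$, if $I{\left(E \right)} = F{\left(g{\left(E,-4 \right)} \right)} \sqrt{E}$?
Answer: $186788 + 3136 \sqrt{33} \approx 2.048 \cdot 10^{5}$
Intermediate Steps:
$g{\left(c,G \right)} = 24 - 8 G$ ($g{\left(c,G \right)} = 8 \left(3 - G\right) = 24 - 8 G$)
$F{\left(p \right)} = p^{2}$
$I{\left(E \right)} = 3136 \sqrt{E}$ ($I{\left(E \right)} = \left(24 - -32\right)^{2} \sqrt{E} = \left(24 + 32\right)^{2} \sqrt{E} = 56^{2} \sqrt{E} = 3136 \sqrt{E}$)
$186788 + I{\left(33 \right)} = 186788 + 3136 \sqrt{33}$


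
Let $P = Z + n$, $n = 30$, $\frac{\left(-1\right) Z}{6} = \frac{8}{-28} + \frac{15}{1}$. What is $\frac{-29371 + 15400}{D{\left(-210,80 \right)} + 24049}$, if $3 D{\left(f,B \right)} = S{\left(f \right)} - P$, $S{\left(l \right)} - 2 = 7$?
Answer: $- \frac{97797}{168500} \approx -0.5804$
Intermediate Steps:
$Z = - \frac{618}{7}$ ($Z = - 6 \left(\frac{8}{-28} + \frac{15}{1}\right) = - 6 \left(8 \left(- \frac{1}{28}\right) + 15 \cdot 1\right) = - 6 \left(- \frac{2}{7} + 15\right) = \left(-6\right) \frac{103}{7} = - \frac{618}{7} \approx -88.286$)
$S{\left(l \right)} = 9$ ($S{\left(l \right)} = 2 + 7 = 9$)
$P = - \frac{408}{7}$ ($P = - \frac{618}{7} + 30 = - \frac{408}{7} \approx -58.286$)
$D{\left(f,B \right)} = \frac{157}{7}$ ($D{\left(f,B \right)} = \frac{9 - - \frac{408}{7}}{3} = \frac{9 + \frac{408}{7}}{3} = \frac{1}{3} \cdot \frac{471}{7} = \frac{157}{7}$)
$\frac{-29371 + 15400}{D{\left(-210,80 \right)} + 24049} = \frac{-29371 + 15400}{\frac{157}{7} + 24049} = - \frac{13971}{\frac{168500}{7}} = \left(-13971\right) \frac{7}{168500} = - \frac{97797}{168500}$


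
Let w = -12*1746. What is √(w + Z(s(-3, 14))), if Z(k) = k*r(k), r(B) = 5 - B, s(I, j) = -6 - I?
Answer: 4*I*√1311 ≈ 144.83*I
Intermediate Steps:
w = -20952
Z(k) = k*(5 - k)
√(w + Z(s(-3, 14))) = √(-20952 + (-6 - 1*(-3))*(5 - (-6 - 1*(-3)))) = √(-20952 + (-6 + 3)*(5 - (-6 + 3))) = √(-20952 - 3*(5 - 1*(-3))) = √(-20952 - 3*(5 + 3)) = √(-20952 - 3*8) = √(-20952 - 24) = √(-20976) = 4*I*√1311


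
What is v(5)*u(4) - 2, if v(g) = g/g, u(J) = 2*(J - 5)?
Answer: -4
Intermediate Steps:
u(J) = -10 + 2*J (u(J) = 2*(-5 + J) = -10 + 2*J)
v(g) = 1
v(5)*u(4) - 2 = 1*(-10 + 2*4) - 2 = 1*(-10 + 8) - 2 = 1*(-2) - 2 = -2 - 2 = -4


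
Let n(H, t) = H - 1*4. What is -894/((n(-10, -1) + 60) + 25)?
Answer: -894/71 ≈ -12.592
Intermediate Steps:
n(H, t) = -4 + H (n(H, t) = H - 4 = -4 + H)
-894/((n(-10, -1) + 60) + 25) = -894/(((-4 - 10) + 60) + 25) = -894/((-14 + 60) + 25) = -894/(46 + 25) = -894/71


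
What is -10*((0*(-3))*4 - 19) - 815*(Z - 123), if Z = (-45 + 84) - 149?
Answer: 190085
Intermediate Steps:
Z = -110 (Z = 39 - 149 = -110)
-10*((0*(-3))*4 - 19) - 815*(Z - 123) = -10*((0*(-3))*4 - 19) - 815*(-110 - 123) = -10*(0*4 - 19) - 815*(-233) = -10*(0 - 19) + 189895 = -10*(-19) + 189895 = 190 + 189895 = 190085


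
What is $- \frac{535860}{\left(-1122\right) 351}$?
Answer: $\frac{2290}{1683} \approx 1.3607$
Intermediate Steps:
$- \frac{535860}{\left(-1122\right) 351} = - \frac{535860}{-393822} = \left(-535860\right) \left(- \frac{1}{393822}\right) = \frac{2290}{1683}$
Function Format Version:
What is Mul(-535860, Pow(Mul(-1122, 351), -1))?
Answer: Rational(2290, 1683) ≈ 1.3607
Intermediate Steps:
Mul(-535860, Pow(Mul(-1122, 351), -1)) = Mul(-535860, Pow(-393822, -1)) = Mul(-535860, Rational(-1, 393822)) = Rational(2290, 1683)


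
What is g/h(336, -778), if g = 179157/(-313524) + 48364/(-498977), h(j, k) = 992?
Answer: -34852832375/51729911609472 ≈ -0.00067375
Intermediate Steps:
g = -34852832375/52147088316 (g = 179157*(-1/313524) + 48364*(-1/498977) = -59719/104508 - 48364/498977 = -34852832375/52147088316 ≈ -0.66836)
g/h(336, -778) = -34852832375/52147088316/992 = -34852832375/52147088316*1/992 = -34852832375/51729911609472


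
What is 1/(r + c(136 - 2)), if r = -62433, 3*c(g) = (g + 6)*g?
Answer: -3/168539 ≈ -1.7800e-5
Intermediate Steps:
c(g) = g*(6 + g)/3 (c(g) = ((g + 6)*g)/3 = ((6 + g)*g)/3 = (g*(6 + g))/3 = g*(6 + g)/3)
1/(r + c(136 - 2)) = 1/(-62433 + (136 - 2)*(6 + (136 - 2))/3) = 1/(-62433 + (1/3)*134*(6 + 134)) = 1/(-62433 + (1/3)*134*140) = 1/(-62433 + 18760/3) = 1/(-168539/3) = -3/168539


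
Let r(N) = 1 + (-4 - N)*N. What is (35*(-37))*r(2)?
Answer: 14245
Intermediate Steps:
r(N) = 1 + N*(-4 - N)
(35*(-37))*r(2) = (35*(-37))*(1 - 1*2² - 4*2) = -1295*(1 - 1*4 - 8) = -1295*(1 - 4 - 8) = -1295*(-11) = 14245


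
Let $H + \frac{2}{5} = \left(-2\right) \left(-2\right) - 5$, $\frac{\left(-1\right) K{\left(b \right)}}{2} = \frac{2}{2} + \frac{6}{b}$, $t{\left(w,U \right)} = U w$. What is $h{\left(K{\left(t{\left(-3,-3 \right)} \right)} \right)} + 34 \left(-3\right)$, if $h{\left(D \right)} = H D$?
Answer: $- \frac{292}{3} \approx -97.333$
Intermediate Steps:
$K{\left(b \right)} = -2 - \frac{12}{b}$ ($K{\left(b \right)} = - 2 \left(\frac{2}{2} + \frac{6}{b}\right) = - 2 \left(2 \cdot \frac{1}{2} + \frac{6}{b}\right) = - 2 \left(1 + \frac{6}{b}\right) = -2 - \frac{12}{b}$)
$H = - \frac{7}{5}$ ($H = - \frac{2}{5} - 1 = - \frac{7}{5} \approx -1.4$)
$h{\left(D \right)} = - \frac{7 D}{5}$
$h{\left(K{\left(t{\left(-3,-3 \right)} \right)} \right)} + 34 \left(-3\right) = - \frac{7 \left(-2 - \frac{12}{\left(-3\right) \left(-3\right)}\right)}{5} + 34 \left(-3\right) = - \frac{7 \left(-2 - \frac{12}{9}\right)}{5} - 102 = - \frac{7 \left(-2 - \frac{4}{3}\right)}{5} - 102 = \left(- \frac{7}{5}\right) \left(- \frac{10}{3}\right) - 102 = \frac{14}{3} - 102 = - \frac{292}{3}$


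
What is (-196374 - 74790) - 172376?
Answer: -443540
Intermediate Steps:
(-196374 - 74790) - 172376 = -271164 - 172376 = -443540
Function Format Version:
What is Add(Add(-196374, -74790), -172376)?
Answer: -443540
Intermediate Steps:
Add(Add(-196374, -74790), -172376) = Add(-271164, -172376) = -443540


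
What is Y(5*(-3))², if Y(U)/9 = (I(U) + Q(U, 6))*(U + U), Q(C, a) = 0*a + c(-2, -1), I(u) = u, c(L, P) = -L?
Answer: 12320100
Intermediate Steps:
Q(C, a) = 2 (Q(C, a) = 0*a - 1*(-2) = 0 + 2 = 2)
Y(U) = 18*U*(2 + U) (Y(U) = 9*((U + 2)*(U + U)) = 9*((2 + U)*(2*U)) = 9*(2*U*(2 + U)) = 18*U*(2 + U))
Y(5*(-3))² = (18*(5*(-3))*(2 + 5*(-3)))² = (18*(-15)*(2 - 15))² = (18*(-15)*(-13))² = 3510² = 12320100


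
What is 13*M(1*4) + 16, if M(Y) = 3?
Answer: 55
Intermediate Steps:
13*M(1*4) + 16 = 13*3 + 16 = 39 + 16 = 55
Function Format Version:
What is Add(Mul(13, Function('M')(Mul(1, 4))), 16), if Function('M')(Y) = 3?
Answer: 55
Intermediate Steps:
Add(Mul(13, Function('M')(Mul(1, 4))), 16) = Add(Mul(13, 3), 16) = Add(39, 16) = 55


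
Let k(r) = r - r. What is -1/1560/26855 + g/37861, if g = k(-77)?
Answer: -1/41893800 ≈ -2.3870e-8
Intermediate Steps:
k(r) = 0
g = 0
-1/1560/26855 + g/37861 = -1/1560/26855 + 0/37861 = -1*1/1560*(1/26855) + 0*(1/37861) = -1/1560*1/26855 + 0 = -1/41893800 + 0 = -1/41893800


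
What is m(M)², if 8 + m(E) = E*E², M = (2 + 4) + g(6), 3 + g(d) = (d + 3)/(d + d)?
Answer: 8196769/4096 ≈ 2001.2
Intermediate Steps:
g(d) = -3 + (3 + d)/(2*d) (g(d) = -3 + (d + 3)/(d + d) = -3 + (3 + d)/((2*d)) = -3 + (3 + d)*(1/(2*d)) = -3 + (3 + d)/(2*d))
M = 15/4 (M = (2 + 4) + (½)*(3 - 5*6)/6 = 6 + (½)*(⅙)*(3 - 30) = 6 + (½)*(⅙)*(-27) = 6 - 9/4 = 15/4 ≈ 3.7500)
m(E) = -8 + E³ (m(E) = -8 + E*E² = -8 + E³)
m(M)² = (-8 + (15/4)³)² = (-8 + 3375/64)² = (2863/64)² = 8196769/4096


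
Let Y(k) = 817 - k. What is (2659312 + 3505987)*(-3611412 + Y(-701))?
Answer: -22256075868306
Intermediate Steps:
(2659312 + 3505987)*(-3611412 + Y(-701)) = (2659312 + 3505987)*(-3611412 + (817 - 1*(-701))) = 6165299*(-3611412 + (817 + 701)) = 6165299*(-3611412 + 1518) = 6165299*(-3609894) = -22256075868306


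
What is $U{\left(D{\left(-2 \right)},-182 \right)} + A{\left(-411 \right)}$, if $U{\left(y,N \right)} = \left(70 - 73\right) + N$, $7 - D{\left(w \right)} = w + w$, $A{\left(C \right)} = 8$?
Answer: $-177$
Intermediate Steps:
$D{\left(w \right)} = 7 - 2 w$ ($D{\left(w \right)} = 7 - \left(w + w\right) = 7 - 2 w$)
$U{\left(y,N \right)} = -3 + N$
$U{\left(D{\left(-2 \right)},-182 \right)} + A{\left(-411 \right)} = \left(-3 - 182\right) + 8 = -185 + 8 = -177$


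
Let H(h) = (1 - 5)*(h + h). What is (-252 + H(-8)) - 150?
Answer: -338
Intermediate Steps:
H(h) = -8*h
(-252 + H(-8)) - 150 = (-252 - 8*(-8)) - 150 = (-252 + 64) - 150 = -188 - 150 = -338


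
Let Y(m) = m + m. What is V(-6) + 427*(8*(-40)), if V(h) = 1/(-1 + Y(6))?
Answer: -1503039/11 ≈ -1.3664e+5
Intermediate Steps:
Y(m) = 2*m
V(h) = 1/11 (V(h) = 1/(-1 + 2*6) = 1/(-1 + 12) = 1/11)
V(-6) + 427*(8*(-40)) = 1/11 + 427*(8*(-40)) = 1/11 + 427*(-320) = 1/11 - 136640 = -1503039/11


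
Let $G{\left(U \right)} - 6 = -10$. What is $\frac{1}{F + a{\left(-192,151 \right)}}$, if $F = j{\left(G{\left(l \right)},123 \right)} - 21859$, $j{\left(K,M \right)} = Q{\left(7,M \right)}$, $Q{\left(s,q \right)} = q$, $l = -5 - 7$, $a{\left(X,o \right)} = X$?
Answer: $- \frac{1}{21928} \approx -4.5604 \cdot 10^{-5}$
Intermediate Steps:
$l = -12$ ($l = -5 - 7 = -12$)
$G{\left(U \right)} = -4$ ($G{\left(U \right)} = 6 - 10 = -4$)
$j{\left(K,M \right)} = M$
$F = -21736$ ($F = 123 - 21859 = -21736$)
$\frac{1}{F + a{\left(-192,151 \right)}} = \frac{1}{-21736 - 192} = \frac{1}{-21928} = - \frac{1}{21928}$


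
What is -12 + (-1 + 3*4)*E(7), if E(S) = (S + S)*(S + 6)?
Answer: 1990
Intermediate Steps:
E(S) = 2*S*(6 + S) (E(S) = (2*S)*(6 + S) = 2*S*(6 + S))
-12 + (-1 + 3*4)*E(7) = -12 + (-1 + 3*4)*(2*7*(6 + 7)) = -12 + (-1 + 12)*(2*7*13) = -12 + 11*182 = -12 + 2002 = 1990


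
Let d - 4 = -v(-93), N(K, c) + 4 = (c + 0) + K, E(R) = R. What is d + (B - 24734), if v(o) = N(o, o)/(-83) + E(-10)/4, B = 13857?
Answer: -1804883/166 ≈ -10873.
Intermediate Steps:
N(K, c) = -4 + K + c (N(K, c) = -4 + ((c + 0) + K) = -4 + (c + K) = -4 + (K + c) = -4 + K + c)
v(o) = -407/166 - 2*o/83 (v(o) = (-4 + o + o)/(-83) - 10/4 = (-4 + 2*o)*(-1/83) - 10*¼ = (4/83 - 2*o/83) - 5/2 = -407/166 - 2*o/83)
d = 699/166 (d = 4 - (-407/166 - 2/83*(-93)) = 4 - (-407/166 + 186/83) = 4 - 1*(-35/166) = 4 + 35/166 = 699/166 ≈ 4.2108)
d + (B - 24734) = 699/166 + (13857 - 24734) = 699/166 - 10877 = -1804883/166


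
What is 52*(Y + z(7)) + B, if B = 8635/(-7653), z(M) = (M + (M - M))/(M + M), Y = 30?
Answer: 12129023/7653 ≈ 1584.9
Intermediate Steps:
z(M) = 1/2 (z(M) = (M + 0)/((2*M)) = M*(1/(2*M)) = 1/2)
B = -8635/7653 (B = 8635*(-1/7653) = -8635/7653 ≈ -1.1283)
52*(Y + z(7)) + B = 52*(30 + 1/2) - 8635/7653 = 52*(61/2) - 8635/7653 = 1586 - 8635/7653 = 12129023/7653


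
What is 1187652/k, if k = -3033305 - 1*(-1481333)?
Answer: -98971/129331 ≈ -0.76525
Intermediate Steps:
k = -1551972 (k = -3033305 + 1481333 = -1551972)
1187652/k = 1187652/(-1551972) = 1187652*(-1/1551972) = -98971/129331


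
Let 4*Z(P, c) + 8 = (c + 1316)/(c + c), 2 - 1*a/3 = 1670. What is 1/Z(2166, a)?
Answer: -5004/9547 ≈ -0.52414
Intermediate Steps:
a = -5004 (a = 6 - 3*1670 = 6 - 5010 = -5004)
Z(P, c) = -2 + (1316 + c)/(8*c) (Z(P, c) = -2 + ((c + 1316)/(c + c))/4 = -2 + ((1316 + c)/((2*c)))/4 = -2 + ((1316 + c)*(1/(2*c)))/4 = -2 + ((1316 + c)/(2*c))/4 = -2 + (1316 + c)/(8*c))
1/Z(2166, a) = 1/((⅛)*(1316 - 15*(-5004))/(-5004)) = 1/((⅛)*(-1/5004)*(1316 + 75060)) = 1/((⅛)*(-1/5004)*76376) = 1/(-9547/5004) = -5004/9547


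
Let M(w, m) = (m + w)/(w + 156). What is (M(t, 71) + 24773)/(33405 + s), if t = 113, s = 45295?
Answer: 6664121/21170300 ≈ 0.31479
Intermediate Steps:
M(w, m) = (m + w)/(156 + w)
(M(t, 71) + 24773)/(33405 + s) = ((71 + 113)/(156 + 113) + 24773)/(33405 + 45295) = (184/269 + 24773)/78700 = ((1/269)*184 + 24773)*(1/78700) = (184/269 + 24773)*(1/78700) = (6664121/269)*(1/78700) = 6664121/21170300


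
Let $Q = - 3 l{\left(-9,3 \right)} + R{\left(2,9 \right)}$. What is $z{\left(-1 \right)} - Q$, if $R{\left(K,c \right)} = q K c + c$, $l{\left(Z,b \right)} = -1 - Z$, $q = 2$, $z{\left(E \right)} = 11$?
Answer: $-10$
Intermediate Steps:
$R{\left(K,c \right)} = c + 2 K c$ ($R{\left(K,c \right)} = 2 K c + c = c + 2 K c$)
$Q = 21$ ($Q = - 3 \left(-1 - -9\right) + 9 \left(1 + 2 \cdot 2\right) = - 3 \left(-1 + 9\right) + 9 \left(1 + 4\right) = \left(-3\right) 8 + 9 \cdot 5 = -24 + 45 = 21$)
$z{\left(-1 \right)} - Q = 11 - 21 = -10$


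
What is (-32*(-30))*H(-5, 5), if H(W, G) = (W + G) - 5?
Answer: -4800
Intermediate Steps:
H(W, G) = -5 + G + W (H(W, G) = (G + W) - 5 = -5 + G + W)
(-32*(-30))*H(-5, 5) = (-32*(-30))*(-5 + 5 - 5) = 960*(-5) = -4800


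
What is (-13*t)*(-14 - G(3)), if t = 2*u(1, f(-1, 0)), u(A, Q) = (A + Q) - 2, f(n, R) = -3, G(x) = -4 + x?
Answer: -1352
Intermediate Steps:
u(A, Q) = -2 + A + Q
t = -8 (t = 2*(-2 + 1 - 3) = 2*(-4) = -8)
(-13*t)*(-14 - G(3)) = (-13*(-8))*(-14 - (-4 + 3)) = 104*(-14 - 1*(-1)) = 104*(-14 + 1) = 104*(-13) = -1352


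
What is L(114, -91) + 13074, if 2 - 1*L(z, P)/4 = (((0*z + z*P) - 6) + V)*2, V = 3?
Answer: 96098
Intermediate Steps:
L(z, P) = 32 - 8*P*z (L(z, P) = 8 - 4*(((0*z + z*P) - 6) + 3)*2 = 8 - 4*(((0 + P*z) - 6) + 3)*2 = 8 - 4*((P*z - 6) + 3)*2 = 8 - 4*((-6 + P*z) + 3)*2 = 8 - 4*(-3 + P*z)*2 = 8 - 4*(-6 + 2*P*z) = 8 + (24 - 8*P*z) = 32 - 8*P*z)
L(114, -91) + 13074 = (32 - 8*(-91)*114) + 13074 = (32 + 82992) + 13074 = 83024 + 13074 = 96098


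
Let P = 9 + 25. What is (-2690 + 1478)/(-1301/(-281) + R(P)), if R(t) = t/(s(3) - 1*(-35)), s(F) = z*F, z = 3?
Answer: -2497528/11133 ≈ -224.34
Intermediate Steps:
s(F) = 3*F
P = 34
R(t) = t/44 (R(t) = t/(3*3 - 1*(-35)) = t/(9 + 35) = t/44)
(-2690 + 1478)/(-1301/(-281) + R(P)) = (-2690 + 1478)/(-1301/(-281) + (1/44)*34) = -1212/(-1301*(-1/281) + 17/22) = -1212/(1301/281 + 17/22) = -1212/33399/6182 = -1212*6182/33399 = -2497528/11133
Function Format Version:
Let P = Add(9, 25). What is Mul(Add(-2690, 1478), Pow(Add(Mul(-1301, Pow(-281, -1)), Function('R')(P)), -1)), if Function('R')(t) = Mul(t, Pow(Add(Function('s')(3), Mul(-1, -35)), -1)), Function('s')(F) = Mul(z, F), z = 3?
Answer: Rational(-2497528, 11133) ≈ -224.34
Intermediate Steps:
Function('s')(F) = Mul(3, F)
P = 34
Function('R')(t) = Mul(Rational(1, 44), t) (Function('R')(t) = Mul(t, Pow(Add(Mul(3, 3), Mul(-1, -35)), -1)) = Mul(t, Pow(Add(9, 35), -1)) = Mul(t, Pow(44, -1)) = Mul(t, Rational(1, 44)) = Mul(Rational(1, 44), t))
Mul(Add(-2690, 1478), Pow(Add(Mul(-1301, Pow(-281, -1)), Function('R')(P)), -1)) = Mul(Add(-2690, 1478), Pow(Add(Mul(-1301, Pow(-281, -1)), Mul(Rational(1, 44), 34)), -1)) = Mul(-1212, Pow(Add(Mul(-1301, Rational(-1, 281)), Rational(17, 22)), -1)) = Mul(-1212, Pow(Add(Rational(1301, 281), Rational(17, 22)), -1)) = Mul(-1212, Pow(Rational(33399, 6182), -1)) = Mul(-1212, Rational(6182, 33399)) = Rational(-2497528, 11133)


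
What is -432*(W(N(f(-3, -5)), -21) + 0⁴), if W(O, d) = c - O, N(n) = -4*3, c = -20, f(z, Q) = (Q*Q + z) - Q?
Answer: 3456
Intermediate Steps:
f(z, Q) = z + Q² - Q (f(z, Q) = (Q² + z) - Q = (z + Q²) - Q = z + Q² - Q)
N(n) = -12
W(O, d) = -20 - O
-432*(W(N(f(-3, -5)), -21) + 0⁴) = -432*((-20 - 1*(-12)) + 0⁴) = -432*((-20 + 12) + 0) = -432*(-8 + 0) = -432*(-8) = 3456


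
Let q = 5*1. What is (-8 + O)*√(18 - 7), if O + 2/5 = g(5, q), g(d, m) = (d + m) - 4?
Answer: -12*√11/5 ≈ -7.9599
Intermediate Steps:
q = 5
g(d, m) = -4 + d + m
O = 28/5 (O = -⅖ + (-4 + 5 + 5) = -⅖ + 6 = 28/5 ≈ 5.6000)
(-8 + O)*√(18 - 7) = (-8 + 28/5)*√(18 - 7) = -12*√11/5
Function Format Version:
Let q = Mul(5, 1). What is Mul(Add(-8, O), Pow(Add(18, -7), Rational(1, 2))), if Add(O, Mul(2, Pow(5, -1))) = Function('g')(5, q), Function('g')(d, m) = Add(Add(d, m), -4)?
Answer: Mul(Rational(-12, 5), Pow(11, Rational(1, 2))) ≈ -7.9599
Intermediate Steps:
q = 5
Function('g')(d, m) = Add(-4, d, m)
O = Rational(28, 5) (O = Add(Rational(-2, 5), Add(-4, 5, 5)) = Add(Rational(-2, 5), 6) = Rational(28, 5) ≈ 5.6000)
Mul(Add(-8, O), Pow(Add(18, -7), Rational(1, 2))) = Mul(Add(-8, Rational(28, 5)), Pow(Add(18, -7), Rational(1, 2))) = Mul(Rational(-12, 5), Pow(11, Rational(1, 2)))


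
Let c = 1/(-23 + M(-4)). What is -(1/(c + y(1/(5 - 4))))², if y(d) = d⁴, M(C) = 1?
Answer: -484/441 ≈ -1.0975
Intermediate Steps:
c = -1/22 (c = 1/(-23 + 1) = 1/(-22) = -1/22 ≈ -0.045455)
-(1/(c + y(1/(5 - 4))))² = -(1/(-1/22 + (1/(5 - 4))⁴))² = -(1/(-1/22 + (1/1)⁴))² = -(1/(-1/22 + 1⁴))² = -(1/(-1/22 + 1))² = -(1/(21/22))² = -(22/21)² = -1*484/441 = -484/441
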